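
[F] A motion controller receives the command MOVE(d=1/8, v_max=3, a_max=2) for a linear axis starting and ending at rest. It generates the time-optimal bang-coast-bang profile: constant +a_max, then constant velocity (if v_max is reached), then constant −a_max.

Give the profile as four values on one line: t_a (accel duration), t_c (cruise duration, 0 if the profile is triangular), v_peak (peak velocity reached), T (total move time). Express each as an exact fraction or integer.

t_a=1/4 t_c=0 v_peak=1/2 T=1/2

v_max²/a_max = 3²/2 = 9/2
1/8 < 9/2 so t_c = 0
v_peak = √(1/8·2) = √(1/4) = 1/2
t_a = (1/2)/2 = 1/4; t_c = 0
T = 2·1/4 = 1/2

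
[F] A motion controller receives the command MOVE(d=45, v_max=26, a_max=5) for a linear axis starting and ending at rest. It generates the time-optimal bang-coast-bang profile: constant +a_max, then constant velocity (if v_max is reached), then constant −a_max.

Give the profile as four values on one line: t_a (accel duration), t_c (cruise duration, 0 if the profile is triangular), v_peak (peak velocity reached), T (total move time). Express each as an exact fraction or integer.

t_a=3 t_c=0 v_peak=15 T=6

v_max²/a_max = 26²/5 = 676/5
45 < 676/5 → triangular
v_peak = √(45·5) = √225 = 15
t_a = 15/5 = 3; t_c = 0
T = 2·3 = 6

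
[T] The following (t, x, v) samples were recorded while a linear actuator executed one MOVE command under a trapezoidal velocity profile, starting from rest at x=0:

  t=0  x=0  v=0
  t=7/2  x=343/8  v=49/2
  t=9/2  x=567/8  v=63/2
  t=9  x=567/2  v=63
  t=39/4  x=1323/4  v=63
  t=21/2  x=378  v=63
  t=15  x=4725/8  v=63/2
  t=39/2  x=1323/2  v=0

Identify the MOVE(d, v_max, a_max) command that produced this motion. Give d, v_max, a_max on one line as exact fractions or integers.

final state: t=39/2, x=1323/2, v=0 → d = 1323/2
a_max = (49/2−0)/(7/2−0) = 7
max v = 63 over t∈[9,21/2] → v_max = 63
check: 63·(9+3/2) = 1323/2 ✓

d=1323/2 v_max=63 a_max=7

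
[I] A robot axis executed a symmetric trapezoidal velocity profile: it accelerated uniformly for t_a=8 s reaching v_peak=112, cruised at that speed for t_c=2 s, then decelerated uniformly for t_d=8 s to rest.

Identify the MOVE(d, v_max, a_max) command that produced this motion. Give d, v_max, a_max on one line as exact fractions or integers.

a_max = 112/8 = 14
d_a = ½·112·8 = 448; d_c = 112·2 = 224
d = 2·448 + 224 = 1120
t_c = 2 > 0 → v_max = v_peak = 112

d=1120 v_max=112 a_max=14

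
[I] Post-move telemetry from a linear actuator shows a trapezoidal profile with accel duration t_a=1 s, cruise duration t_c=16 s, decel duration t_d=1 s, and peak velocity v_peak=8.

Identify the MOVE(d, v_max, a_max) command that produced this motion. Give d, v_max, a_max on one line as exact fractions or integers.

d=136 v_max=8 a_max=8

a_max = 8/1 = 8
d_a = ½·8·1 = 4; d_c = 8·16 = 128
d = 2·4 + 128 = 136
t_c = 16 > 0 ⇒ limit active, v_max = 8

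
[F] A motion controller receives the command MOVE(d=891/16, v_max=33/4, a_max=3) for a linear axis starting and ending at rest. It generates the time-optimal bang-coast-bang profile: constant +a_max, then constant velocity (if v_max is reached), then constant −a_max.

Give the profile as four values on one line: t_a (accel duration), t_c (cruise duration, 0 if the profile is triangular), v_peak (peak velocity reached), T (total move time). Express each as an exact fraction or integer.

t_a=11/4 t_c=4 v_peak=33/4 T=19/2

(v_max)²/a_max = (33/4)²/3 = 363/16
891/16 ≥ 363/16 → trapezoidal
t_a = (33/4)/3 = 11/4; v_peak = 33/4
d_cruise = 891/16 − 363/16 = 33; t_c = 33/(33/4) = 4
T = 2·11/4 + 4 = 19/2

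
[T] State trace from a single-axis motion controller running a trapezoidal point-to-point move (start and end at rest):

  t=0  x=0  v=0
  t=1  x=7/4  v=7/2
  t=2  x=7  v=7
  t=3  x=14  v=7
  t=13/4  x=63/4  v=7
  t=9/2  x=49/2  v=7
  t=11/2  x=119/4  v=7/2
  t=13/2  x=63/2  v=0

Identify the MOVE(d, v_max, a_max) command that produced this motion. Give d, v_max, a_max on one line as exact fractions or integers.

d=63/2 v_max=7 a_max=7/2

final state: t=13/2, x=63/2, v=0 → d = 63/2
a_max = (7/2−0)/(1−0) = 7/2
max v = 7 over t∈[2,9/2] → v_max = 7
check: 7·(2+5/2) = 63/2 ✓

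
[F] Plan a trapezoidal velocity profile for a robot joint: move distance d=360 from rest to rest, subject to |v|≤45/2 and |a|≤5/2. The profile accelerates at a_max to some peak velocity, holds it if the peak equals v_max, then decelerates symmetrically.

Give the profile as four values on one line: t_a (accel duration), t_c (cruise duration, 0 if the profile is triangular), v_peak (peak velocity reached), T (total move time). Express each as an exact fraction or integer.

t_a=9 t_c=7 v_peak=45/2 T=25

vₘ²/aₘ = (45/2)²/(5/2) = 405/2
360 ≥ 405/2 → trapezoidal
t_a = (45/2)/(5/2) = 9; v_peak = 45/2
d_cruise = 360 − 405/2 = 315/2; t_c = (315/2)/(45/2) = 7
T = 2·9 + 7 = 25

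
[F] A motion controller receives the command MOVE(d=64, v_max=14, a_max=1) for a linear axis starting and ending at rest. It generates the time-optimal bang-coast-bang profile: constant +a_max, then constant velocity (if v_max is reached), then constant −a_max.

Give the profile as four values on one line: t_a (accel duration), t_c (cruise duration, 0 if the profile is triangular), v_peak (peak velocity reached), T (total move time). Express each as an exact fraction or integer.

t_a=8 t_c=0 v_peak=8 T=16

v_max²/a_max = 14²/1 = 196
64 < 196 so t_c = 0
v_peak = √(64·1) = √64 = 8
t_a = 8/1 = 8; t_c = 0
T = 2·8 = 16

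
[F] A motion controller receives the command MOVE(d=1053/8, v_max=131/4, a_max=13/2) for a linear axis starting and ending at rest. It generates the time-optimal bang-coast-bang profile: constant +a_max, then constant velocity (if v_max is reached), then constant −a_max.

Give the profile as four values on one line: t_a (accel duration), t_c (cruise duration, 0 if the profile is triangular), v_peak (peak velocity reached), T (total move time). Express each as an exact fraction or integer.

v_max²/a_max = (131/4)²/(13/2) = 17161/104
1053/8 < 17161/104 → triangular
v_peak = √(1053/8·13/2) = √(13689/16) = 117/4
t_a = (117/4)/(13/2) = 9/2; t_c = 0
T = 2·9/2 = 9

t_a=9/2 t_c=0 v_peak=117/4 T=9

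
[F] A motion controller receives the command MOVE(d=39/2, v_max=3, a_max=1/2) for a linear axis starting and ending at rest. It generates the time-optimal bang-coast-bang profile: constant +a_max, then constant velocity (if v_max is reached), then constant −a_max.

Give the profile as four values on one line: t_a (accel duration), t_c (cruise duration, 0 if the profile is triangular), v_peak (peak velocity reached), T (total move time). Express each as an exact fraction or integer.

t_a=6 t_c=1/2 v_peak=3 T=25/2

(v_max)²/a_max = 3²/(1/2) = 18
39/2 ≥ 18 → trapezoidal
t_a = 3/(1/2) = 6; v_peak = 3
d_cruise = 39/2 − 18 = 3/2; t_c = (3/2)/3 = 1/2
T = 2·6 + 1/2 = 25/2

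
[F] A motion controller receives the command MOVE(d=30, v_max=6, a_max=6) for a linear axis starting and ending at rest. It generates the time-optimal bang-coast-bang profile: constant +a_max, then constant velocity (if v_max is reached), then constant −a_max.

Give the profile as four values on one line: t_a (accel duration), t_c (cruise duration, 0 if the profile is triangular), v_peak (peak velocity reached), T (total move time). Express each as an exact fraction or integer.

(v_max)²/a_max = 6²/6 = 6
30 ≥ 6 ⇒ cruise phase
t_a = 6/6 = 1; v_peak = 6
d_cruise = 30 − 6 = 24; t_c = 24/6 = 4
T = 2·1 + 4 = 6

t_a=1 t_c=4 v_peak=6 T=6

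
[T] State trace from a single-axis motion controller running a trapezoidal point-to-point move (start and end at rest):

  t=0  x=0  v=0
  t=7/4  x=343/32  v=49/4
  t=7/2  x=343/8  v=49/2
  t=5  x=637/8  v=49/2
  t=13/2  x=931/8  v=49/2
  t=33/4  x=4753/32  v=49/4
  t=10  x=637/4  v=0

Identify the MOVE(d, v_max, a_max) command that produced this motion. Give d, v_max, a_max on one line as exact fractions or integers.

d=637/4 v_max=49/2 a_max=7

final state: t=10, x=637/4, v=0 → d = 637/4
a_max = (49/4−0)/(7/4−0) = 7
max v = 49/2 over t∈[7/2,13/2] → v_max = 49/2
check: 49/2·(7/2+3) = 637/4 ✓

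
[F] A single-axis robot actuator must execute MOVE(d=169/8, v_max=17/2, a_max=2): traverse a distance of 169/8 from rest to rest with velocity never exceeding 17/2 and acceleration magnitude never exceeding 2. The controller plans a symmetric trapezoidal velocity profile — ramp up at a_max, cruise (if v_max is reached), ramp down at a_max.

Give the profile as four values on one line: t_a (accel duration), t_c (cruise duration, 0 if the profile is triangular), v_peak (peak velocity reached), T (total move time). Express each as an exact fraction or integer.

v_max²/a_max = (17/2)²/2 = 289/8
169/8 < 289/8 so t_c = 0
v_peak = √(169/8·2) = √(169/4) = 13/2
t_a = (13/2)/2 = 13/4; t_c = 0
T = 2·13/4 = 13/2

t_a=13/4 t_c=0 v_peak=13/2 T=13/2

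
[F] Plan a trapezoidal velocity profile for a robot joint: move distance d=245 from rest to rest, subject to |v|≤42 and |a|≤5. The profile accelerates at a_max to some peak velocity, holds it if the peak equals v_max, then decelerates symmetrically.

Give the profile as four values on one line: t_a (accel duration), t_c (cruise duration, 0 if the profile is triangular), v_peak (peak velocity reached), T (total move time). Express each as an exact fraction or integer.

v_max²/a_max = 42²/5 = 1764/5
245 < 1764/5 → triangular
v_peak = √(245·5) = √1225 = 35
t_a = 35/5 = 7; t_c = 0
T = 2·7 = 14

t_a=7 t_c=0 v_peak=35 T=14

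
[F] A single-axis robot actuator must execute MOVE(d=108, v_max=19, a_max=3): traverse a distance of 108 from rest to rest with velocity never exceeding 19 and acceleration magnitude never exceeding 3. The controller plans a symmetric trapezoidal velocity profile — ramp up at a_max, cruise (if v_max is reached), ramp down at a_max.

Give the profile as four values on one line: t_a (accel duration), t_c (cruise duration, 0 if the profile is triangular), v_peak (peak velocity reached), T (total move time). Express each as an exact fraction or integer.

vₘ²/aₘ = 19²/3 = 361/3
108 < 361/3 ⇒ no cruise
v_peak = √(108·3) = √324 = 18
t_a = 18/3 = 6; t_c = 0
T = 2·6 = 12

t_a=6 t_c=0 v_peak=18 T=12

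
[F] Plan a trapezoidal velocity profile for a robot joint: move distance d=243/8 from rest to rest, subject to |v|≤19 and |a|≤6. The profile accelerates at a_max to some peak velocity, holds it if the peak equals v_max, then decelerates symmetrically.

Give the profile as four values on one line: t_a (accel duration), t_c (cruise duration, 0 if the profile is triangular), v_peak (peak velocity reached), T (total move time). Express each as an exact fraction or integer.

t_a=9/4 t_c=0 v_peak=27/2 T=9/2

(v_max)²/a_max = 19²/6 = 361/6
243/8 < 361/6 → triangular
v_peak = √(243/8·6) = √(729/4) = 27/2
t_a = (27/2)/6 = 9/4; t_c = 0
T = 2·9/4 = 9/2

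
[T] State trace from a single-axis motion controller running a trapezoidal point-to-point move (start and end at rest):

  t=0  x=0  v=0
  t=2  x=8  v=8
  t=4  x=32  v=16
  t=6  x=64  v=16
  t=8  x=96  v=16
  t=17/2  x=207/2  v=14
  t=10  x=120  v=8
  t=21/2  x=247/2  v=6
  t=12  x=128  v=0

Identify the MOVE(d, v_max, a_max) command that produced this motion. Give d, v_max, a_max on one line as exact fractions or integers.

d=128 v_max=16 a_max=4

final state: t=12, x=128, v=0 → d = 128
a_max = (8−0)/(2−0) = 4
max v = 16 over t∈[4,8] → v_max = 16
check: 16·(4+4) = 128 ✓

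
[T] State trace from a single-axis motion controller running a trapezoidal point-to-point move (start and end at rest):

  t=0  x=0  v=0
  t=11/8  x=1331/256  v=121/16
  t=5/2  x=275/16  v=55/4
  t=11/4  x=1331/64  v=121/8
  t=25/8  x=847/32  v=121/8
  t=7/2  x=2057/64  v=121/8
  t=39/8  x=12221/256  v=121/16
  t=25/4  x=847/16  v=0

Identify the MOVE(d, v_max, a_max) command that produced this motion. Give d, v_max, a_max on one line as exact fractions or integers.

d=847/16 v_max=121/8 a_max=11/2

final state: t=25/4, x=847/16, v=0 → d = 847/16
a_max = (121/16−0)/(11/8−0) = 11/2
max v = 121/8 over t∈[11/4,7/2] → v_max = 121/8
check: 121/8·(11/4+3/4) = 847/16 ✓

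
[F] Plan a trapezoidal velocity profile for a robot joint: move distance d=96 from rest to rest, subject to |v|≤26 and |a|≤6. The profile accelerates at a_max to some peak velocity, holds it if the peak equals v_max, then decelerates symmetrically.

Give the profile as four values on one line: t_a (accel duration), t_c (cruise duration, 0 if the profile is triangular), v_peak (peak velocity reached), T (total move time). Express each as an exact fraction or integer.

v_max²/a_max = 26²/6 = 338/3
96 < 338/3 so t_c = 0
v_peak = √(96·6) = √576 = 24
t_a = 24/6 = 4; t_c = 0
T = 2·4 = 8

t_a=4 t_c=0 v_peak=24 T=8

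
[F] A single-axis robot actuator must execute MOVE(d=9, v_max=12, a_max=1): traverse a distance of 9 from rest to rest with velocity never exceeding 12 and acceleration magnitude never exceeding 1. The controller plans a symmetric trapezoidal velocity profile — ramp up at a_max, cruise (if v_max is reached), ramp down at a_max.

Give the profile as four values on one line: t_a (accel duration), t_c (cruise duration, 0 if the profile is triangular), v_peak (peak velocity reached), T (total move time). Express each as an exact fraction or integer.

t_a=3 t_c=0 v_peak=3 T=6

(v_max)²/a_max = 12²/1 = 144
9 < 144 ⇒ no cruise
v_peak = √(9·1) = √9 = 3
t_a = 3/1 = 3; t_c = 0
T = 2·3 = 6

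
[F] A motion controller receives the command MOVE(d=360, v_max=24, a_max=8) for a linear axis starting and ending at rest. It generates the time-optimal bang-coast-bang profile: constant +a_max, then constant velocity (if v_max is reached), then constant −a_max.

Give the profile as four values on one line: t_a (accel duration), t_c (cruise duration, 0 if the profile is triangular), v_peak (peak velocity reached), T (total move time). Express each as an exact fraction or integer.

vₘ²/aₘ = 24²/8 = 72
360 ≥ 72 → trapezoidal
t_a = 24/8 = 3; v_peak = 24
d_cruise = 360 − 72 = 288; t_c = 288/24 = 12
T = 2·3 + 12 = 18

t_a=3 t_c=12 v_peak=24 T=18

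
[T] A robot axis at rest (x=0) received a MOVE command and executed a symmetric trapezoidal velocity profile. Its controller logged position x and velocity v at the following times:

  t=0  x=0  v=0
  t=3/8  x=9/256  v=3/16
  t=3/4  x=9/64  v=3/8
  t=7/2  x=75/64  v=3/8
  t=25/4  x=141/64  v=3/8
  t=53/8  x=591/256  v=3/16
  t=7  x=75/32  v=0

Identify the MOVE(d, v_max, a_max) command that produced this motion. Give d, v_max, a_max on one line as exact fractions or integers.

final state: t=7, x=75/32, v=0 → d = 75/32
a_max = (3/16−0)/(3/8−0) = 1/2
max v = 3/8 over t∈[3/4,25/4] → v_max = 3/8
check: 3/8·(3/4+11/2) = 75/32 ✓

d=75/32 v_max=3/8 a_max=1/2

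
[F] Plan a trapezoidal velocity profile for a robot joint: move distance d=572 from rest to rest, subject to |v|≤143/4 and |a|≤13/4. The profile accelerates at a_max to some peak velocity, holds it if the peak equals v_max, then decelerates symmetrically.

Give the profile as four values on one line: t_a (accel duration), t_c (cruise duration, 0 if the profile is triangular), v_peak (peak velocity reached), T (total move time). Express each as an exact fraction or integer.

v_max²/a_max = (143/4)²/(13/4) = 1573/4
572 ≥ 1573/4 → trapezoidal
t_a = (143/4)/(13/4) = 11; v_peak = 143/4
d_cruise = 572 − 1573/4 = 715/4; t_c = (715/4)/(143/4) = 5
T = 2·11 + 5 = 27

t_a=11 t_c=5 v_peak=143/4 T=27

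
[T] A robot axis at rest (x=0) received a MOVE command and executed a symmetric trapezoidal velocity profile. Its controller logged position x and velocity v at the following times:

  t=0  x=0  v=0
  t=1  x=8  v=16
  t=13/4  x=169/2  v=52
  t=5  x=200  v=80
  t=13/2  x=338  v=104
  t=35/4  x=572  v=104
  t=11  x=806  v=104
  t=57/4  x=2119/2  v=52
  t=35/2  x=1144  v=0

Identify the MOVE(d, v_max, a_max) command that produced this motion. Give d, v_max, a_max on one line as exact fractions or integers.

final state: t=35/2, x=1144, v=0 → d = 1144
a_max = (16−0)/(1−0) = 16
max v = 104 over t∈[13/2,11] → v_max = 104
check: 104·(13/2+9/2) = 1144 ✓

d=1144 v_max=104 a_max=16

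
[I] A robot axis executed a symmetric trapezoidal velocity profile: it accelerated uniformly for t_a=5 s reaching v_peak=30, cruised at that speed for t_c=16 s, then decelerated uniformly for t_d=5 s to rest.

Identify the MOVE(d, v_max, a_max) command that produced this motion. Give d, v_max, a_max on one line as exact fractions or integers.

d=630 v_max=30 a_max=6

a_max = 30/5 = 6
d_a = ½·30·5 = 75; d_c = 30·16 = 480
d = 2·75 + 480 = 630
t_c = 16 > 0 so v_max = 30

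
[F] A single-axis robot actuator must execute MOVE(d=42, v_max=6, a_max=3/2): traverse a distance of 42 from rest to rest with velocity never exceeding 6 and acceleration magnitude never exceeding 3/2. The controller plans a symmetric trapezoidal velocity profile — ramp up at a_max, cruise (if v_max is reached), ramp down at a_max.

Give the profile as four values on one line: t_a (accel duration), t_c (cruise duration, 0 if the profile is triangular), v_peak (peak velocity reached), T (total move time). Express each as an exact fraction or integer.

t_a=4 t_c=3 v_peak=6 T=11

(v_max)²/a_max = 6²/(3/2) = 24
42 ≥ 24 ⇒ cruise phase
t_a = 6/(3/2) = 4; v_peak = 6
d_cruise = 42 − 24 = 18; t_c = 18/6 = 3
T = 2·4 + 3 = 11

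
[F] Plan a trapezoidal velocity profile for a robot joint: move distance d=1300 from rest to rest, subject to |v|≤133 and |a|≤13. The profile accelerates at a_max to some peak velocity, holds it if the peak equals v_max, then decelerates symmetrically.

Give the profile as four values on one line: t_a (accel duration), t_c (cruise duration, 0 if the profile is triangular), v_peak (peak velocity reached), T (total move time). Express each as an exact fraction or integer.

v_max²/a_max = 133²/13 = 17689/13
1300 < 17689/13 so t_c = 0
v_peak = √(1300·13) = √16900 = 130
t_a = 130/13 = 10; t_c = 0
T = 2·10 = 20

t_a=10 t_c=0 v_peak=130 T=20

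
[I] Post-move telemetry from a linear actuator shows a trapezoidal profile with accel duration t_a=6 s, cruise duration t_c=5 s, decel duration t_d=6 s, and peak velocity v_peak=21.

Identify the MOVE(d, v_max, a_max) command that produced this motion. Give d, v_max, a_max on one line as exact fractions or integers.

d=231 v_max=21 a_max=7/2

a_max = 21/6 = 7/2
d_a = ½·21·6 = 63; d_c = 21·5 = 105
d = 2·63 + 105 = 231
t_c = 5 > 0 ⇒ limit active, v_max = 21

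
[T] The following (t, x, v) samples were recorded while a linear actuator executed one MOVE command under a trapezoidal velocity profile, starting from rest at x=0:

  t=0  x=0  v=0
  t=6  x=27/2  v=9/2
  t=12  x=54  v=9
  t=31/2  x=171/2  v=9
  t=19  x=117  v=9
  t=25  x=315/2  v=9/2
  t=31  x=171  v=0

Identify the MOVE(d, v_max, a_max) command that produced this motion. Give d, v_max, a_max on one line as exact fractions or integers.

d=171 v_max=9 a_max=3/4

final state: t=31, x=171, v=0 → d = 171
a_max = (9/2−0)/(6−0) = 3/4
max v = 9 over t∈[12,19] → v_max = 9
check: 9·(12+7) = 171 ✓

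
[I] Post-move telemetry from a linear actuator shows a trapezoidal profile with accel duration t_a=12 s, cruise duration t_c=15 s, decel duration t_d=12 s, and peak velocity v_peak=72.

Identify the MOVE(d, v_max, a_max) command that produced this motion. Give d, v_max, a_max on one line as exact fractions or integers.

d=1944 v_max=72 a_max=6

a_max = 72/12 = 6
d_a = ½·72·12 = 432; d_c = 72·15 = 1080
d = 2·432 + 1080 = 1944
t_c = 15 > 0 ⇒ limit active, v_max = 72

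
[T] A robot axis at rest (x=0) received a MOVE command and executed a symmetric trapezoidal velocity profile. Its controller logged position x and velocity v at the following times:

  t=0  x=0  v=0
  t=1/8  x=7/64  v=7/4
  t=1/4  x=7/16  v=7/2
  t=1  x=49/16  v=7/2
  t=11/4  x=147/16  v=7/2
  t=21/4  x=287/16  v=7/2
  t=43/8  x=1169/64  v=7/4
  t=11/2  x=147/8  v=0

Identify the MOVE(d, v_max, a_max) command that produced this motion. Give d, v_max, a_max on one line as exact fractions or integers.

final state: t=11/2, x=147/8, v=0 → d = 147/8
a_max = (7/4−0)/(1/8−0) = 14
max v = 7/2 over t∈[1/4,21/4] → v_max = 7/2
check: 7/2·(1/4+5) = 147/8 ✓

d=147/8 v_max=7/2 a_max=14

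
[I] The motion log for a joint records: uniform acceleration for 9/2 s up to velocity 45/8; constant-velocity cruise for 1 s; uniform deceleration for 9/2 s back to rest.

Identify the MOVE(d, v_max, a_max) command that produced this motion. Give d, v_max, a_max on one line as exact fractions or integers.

a_max = (45/8)/(9/2) = 5/4
d_a = ½·45/8·9/2 = 405/32; d_c = 45/8·1 = 45/8
d = 2·405/32 + 45/8 = 495/16
t_c = 1 > 0 ⇒ limit active, v_max = 45/8

d=495/16 v_max=45/8 a_max=5/4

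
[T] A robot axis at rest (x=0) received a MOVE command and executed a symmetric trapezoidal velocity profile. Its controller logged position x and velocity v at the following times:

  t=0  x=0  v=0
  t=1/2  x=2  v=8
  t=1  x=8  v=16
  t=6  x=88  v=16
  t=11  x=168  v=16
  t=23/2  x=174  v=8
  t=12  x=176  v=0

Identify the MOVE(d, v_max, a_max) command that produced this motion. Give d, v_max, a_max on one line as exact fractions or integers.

final state: t=12, x=176, v=0 → d = 176
a_max = (8−0)/(1/2−0) = 16
max v = 16 over t∈[1,11] → v_max = 16
check: 16·(1+10) = 176 ✓

d=176 v_max=16 a_max=16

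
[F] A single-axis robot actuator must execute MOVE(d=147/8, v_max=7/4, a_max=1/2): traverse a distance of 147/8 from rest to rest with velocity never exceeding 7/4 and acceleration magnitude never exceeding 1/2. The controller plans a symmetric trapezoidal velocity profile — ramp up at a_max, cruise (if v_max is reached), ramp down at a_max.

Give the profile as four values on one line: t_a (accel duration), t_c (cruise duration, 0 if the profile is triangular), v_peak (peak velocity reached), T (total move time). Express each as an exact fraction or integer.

t_a=7/2 t_c=7 v_peak=7/4 T=14

v_max²/a_max = (7/4)²/(1/2) = 49/8
147/8 ≥ 49/8 ⇒ cruise phase
t_a = (7/4)/(1/2) = 7/2; v_peak = 7/4
d_cruise = 147/8 − 49/8 = 49/4; t_c = (49/4)/(7/4) = 7
T = 2·7/2 + 7 = 14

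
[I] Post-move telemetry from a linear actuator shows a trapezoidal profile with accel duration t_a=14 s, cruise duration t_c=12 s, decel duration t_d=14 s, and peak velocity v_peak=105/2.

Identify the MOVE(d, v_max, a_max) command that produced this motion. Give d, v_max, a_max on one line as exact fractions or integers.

a_max = (105/2)/14 = 15/4
d_a = ½·105/2·14 = 735/2; d_c = 105/2·12 = 630
d = 2·735/2 + 630 = 1365
t_c = 12 > 0 → v_max = v_peak = 105/2

d=1365 v_max=105/2 a_max=15/4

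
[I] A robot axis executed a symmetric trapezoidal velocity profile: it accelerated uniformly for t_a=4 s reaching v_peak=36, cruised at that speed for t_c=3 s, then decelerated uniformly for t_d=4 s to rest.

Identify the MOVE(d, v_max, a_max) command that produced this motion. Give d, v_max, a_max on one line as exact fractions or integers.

d=252 v_max=36 a_max=9

a_max = 36/4 = 9
d_a = ½·36·4 = 72; d_c = 36·3 = 108
d = 2·72 + 108 = 252
t_c = 3 > 0 so v_max = 36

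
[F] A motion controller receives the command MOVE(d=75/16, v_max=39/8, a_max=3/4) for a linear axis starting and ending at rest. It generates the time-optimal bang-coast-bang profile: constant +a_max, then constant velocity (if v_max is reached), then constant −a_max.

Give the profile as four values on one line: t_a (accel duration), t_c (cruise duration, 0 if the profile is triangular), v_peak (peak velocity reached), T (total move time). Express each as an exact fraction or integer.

t_a=5/2 t_c=0 v_peak=15/8 T=5

vₘ²/aₘ = (39/8)²/(3/4) = 507/16
75/16 < 507/16 ⇒ no cruise
v_peak = √(75/16·3/4) = √(225/64) = 15/8
t_a = (15/8)/(3/4) = 5/2; t_c = 0
T = 2·5/2 = 5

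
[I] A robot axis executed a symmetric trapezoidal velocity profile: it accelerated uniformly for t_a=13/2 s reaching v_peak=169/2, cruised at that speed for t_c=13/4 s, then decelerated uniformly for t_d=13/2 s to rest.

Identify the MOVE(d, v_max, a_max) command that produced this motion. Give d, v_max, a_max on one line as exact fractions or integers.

d=6591/8 v_max=169/2 a_max=13

a_max = (169/2)/(13/2) = 13
d_a = ½·169/2·13/2 = 2197/8; d_c = 169/2·13/4 = 2197/8
d = 2·2197/8 + 2197/8 = 6591/8
t_c = 13/4 > 0 → v_max = v_peak = 169/2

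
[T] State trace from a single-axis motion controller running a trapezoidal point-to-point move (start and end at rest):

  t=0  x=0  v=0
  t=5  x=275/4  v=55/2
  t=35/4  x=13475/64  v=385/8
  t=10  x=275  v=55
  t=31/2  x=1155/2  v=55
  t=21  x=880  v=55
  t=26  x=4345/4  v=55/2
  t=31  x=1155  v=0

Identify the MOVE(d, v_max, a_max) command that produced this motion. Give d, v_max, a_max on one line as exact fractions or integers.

d=1155 v_max=55 a_max=11/2

final state: t=31, x=1155, v=0 → d = 1155
a_max = (55/2−0)/(5−0) = 11/2
max v = 55 over t∈[10,21] → v_max = 55
check: 55·(10+11) = 1155 ✓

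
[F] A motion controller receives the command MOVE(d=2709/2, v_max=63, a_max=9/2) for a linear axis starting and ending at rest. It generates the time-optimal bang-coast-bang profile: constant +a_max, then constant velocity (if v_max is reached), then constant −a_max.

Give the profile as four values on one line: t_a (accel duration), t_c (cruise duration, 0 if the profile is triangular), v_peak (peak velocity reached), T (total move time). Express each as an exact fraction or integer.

t_a=14 t_c=15/2 v_peak=63 T=71/2

v_max²/a_max = 63²/(9/2) = 882
2709/2 ≥ 882 so v_max reached
t_a = 63/(9/2) = 14; v_peak = 63
d_cruise = 2709/2 − 882 = 945/2; t_c = (945/2)/63 = 15/2
T = 2·14 + 15/2 = 71/2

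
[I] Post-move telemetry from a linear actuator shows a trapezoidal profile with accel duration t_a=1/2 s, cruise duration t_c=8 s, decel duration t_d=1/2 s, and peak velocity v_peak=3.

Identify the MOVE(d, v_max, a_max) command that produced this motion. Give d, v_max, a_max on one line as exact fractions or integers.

a_max = 3/(1/2) = 6
d_a = ½·3·1/2 = 3/4; d_c = 3·8 = 24
d = 2·3/4 + 24 = 51/2
t_c = 8 > 0 so v_max = 3

d=51/2 v_max=3 a_max=6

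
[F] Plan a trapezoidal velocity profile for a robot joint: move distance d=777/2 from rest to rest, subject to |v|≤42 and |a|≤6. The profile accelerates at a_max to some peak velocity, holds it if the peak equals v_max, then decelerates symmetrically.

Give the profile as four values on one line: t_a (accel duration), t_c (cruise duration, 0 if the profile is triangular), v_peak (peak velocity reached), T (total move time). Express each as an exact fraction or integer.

vₘ²/aₘ = 42²/6 = 294
777/2 ≥ 294 → trapezoidal
t_a = 42/6 = 7; v_peak = 42
d_cruise = 777/2 − 294 = 189/2; t_c = (189/2)/42 = 9/4
T = 2·7 + 9/4 = 65/4

t_a=7 t_c=9/4 v_peak=42 T=65/4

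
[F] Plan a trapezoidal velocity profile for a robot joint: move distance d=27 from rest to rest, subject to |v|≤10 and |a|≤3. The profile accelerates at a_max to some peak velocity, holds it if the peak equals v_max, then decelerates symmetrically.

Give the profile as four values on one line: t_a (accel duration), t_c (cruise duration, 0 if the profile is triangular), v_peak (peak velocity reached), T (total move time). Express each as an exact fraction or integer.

(v_max)²/a_max = 10²/3 = 100/3
27 < 100/3 so t_c = 0
v_peak = √(27·3) = √81 = 9
t_a = 9/3 = 3; t_c = 0
T = 2·3 = 6

t_a=3 t_c=0 v_peak=9 T=6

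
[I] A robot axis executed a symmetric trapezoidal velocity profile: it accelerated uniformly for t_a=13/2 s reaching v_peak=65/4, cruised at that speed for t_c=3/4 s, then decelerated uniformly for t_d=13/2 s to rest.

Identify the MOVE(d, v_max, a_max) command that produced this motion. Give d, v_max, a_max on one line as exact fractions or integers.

a_max = (65/4)/(13/2) = 5/2
d_a = ½·65/4·13/2 = 845/16; d_c = 65/4·3/4 = 195/16
d = 2·845/16 + 195/16 = 1885/16
t_c = 3/4 > 0 so v_max = 65/4

d=1885/16 v_max=65/4 a_max=5/2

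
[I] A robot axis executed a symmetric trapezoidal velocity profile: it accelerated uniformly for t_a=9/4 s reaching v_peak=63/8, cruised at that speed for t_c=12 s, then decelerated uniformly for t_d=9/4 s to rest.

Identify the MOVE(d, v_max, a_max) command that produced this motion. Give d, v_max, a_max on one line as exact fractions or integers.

a_max = (63/8)/(9/4) = 7/2
d_a = ½·63/8·9/4 = 567/64; d_c = 63/8·12 = 189/2
d = 2·567/64 + 189/2 = 3591/32
t_c = 12 > 0 → v_max = v_peak = 63/8

d=3591/32 v_max=63/8 a_max=7/2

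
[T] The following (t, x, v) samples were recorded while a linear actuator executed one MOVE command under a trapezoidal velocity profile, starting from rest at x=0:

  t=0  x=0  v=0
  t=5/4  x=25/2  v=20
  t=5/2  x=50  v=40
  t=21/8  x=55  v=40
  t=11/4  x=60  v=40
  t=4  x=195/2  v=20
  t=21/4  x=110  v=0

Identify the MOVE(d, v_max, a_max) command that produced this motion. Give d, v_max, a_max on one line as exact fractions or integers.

d=110 v_max=40 a_max=16

final state: t=21/4, x=110, v=0 → d = 110
a_max = (20−0)/(5/4−0) = 16
max v = 40 over t∈[5/2,11/4] → v_max = 40
check: 40·(5/2+1/4) = 110 ✓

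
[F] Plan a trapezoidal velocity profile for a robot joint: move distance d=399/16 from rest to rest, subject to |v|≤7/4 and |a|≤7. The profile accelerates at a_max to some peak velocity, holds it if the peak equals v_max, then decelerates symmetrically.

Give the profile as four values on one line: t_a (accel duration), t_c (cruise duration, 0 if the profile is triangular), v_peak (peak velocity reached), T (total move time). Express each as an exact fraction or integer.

(v_max)²/a_max = (7/4)²/7 = 7/16
399/16 ≥ 7/16 → trapezoidal
t_a = (7/4)/7 = 1/4; v_peak = 7/4
d_cruise = 399/16 − 7/16 = 49/2; t_c = (49/2)/(7/4) = 14
T = 2·1/4 + 14 = 29/2

t_a=1/4 t_c=14 v_peak=7/4 T=29/2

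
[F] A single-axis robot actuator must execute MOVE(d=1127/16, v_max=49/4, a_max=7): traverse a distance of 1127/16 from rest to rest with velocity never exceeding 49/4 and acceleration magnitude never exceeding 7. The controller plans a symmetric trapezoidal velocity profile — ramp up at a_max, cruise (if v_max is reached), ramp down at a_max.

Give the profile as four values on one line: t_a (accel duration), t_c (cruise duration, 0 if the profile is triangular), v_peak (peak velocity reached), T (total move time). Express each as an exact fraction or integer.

t_a=7/4 t_c=4 v_peak=49/4 T=15/2

(v_max)²/a_max = (49/4)²/7 = 343/16
1127/16 ≥ 343/16 so v_max reached
t_a = (49/4)/7 = 7/4; v_peak = 49/4
d_cruise = 1127/16 − 343/16 = 49; t_c = 49/(49/4) = 4
T = 2·7/4 + 4 = 15/2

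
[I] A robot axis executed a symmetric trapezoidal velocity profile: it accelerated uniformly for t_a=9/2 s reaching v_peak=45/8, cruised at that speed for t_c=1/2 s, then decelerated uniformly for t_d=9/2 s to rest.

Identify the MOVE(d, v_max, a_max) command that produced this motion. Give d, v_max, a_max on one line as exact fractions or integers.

a_max = (45/8)/(9/2) = 5/4
d_a = ½·45/8·9/2 = 405/32; d_c = 45/8·1/2 = 45/16
d = 2·405/32 + 45/16 = 225/8
t_c = 1/2 > 0 → v_max = v_peak = 45/8

d=225/8 v_max=45/8 a_max=5/4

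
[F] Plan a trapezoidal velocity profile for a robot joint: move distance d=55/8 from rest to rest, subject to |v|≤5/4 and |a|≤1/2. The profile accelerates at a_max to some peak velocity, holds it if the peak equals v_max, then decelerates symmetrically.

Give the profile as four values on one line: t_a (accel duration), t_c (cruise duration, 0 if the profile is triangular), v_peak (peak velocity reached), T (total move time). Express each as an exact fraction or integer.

v_max²/a_max = (5/4)²/(1/2) = 25/8
55/8 ≥ 25/8 → trapezoidal
t_a = (5/4)/(1/2) = 5/2; v_peak = 5/4
d_cruise = 55/8 − 25/8 = 15/4; t_c = (15/4)/(5/4) = 3
T = 2·5/2 + 3 = 8

t_a=5/2 t_c=3 v_peak=5/4 T=8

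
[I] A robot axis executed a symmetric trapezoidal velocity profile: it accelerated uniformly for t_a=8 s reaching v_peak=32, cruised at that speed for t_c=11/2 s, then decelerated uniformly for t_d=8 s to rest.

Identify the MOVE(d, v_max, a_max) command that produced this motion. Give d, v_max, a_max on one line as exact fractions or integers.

d=432 v_max=32 a_max=4

a_max = 32/8 = 4
d_a = ½·32·8 = 128; d_c = 32·11/2 = 176
d = 2·128 + 176 = 432
t_c = 11/2 > 0 → v_max = v_peak = 32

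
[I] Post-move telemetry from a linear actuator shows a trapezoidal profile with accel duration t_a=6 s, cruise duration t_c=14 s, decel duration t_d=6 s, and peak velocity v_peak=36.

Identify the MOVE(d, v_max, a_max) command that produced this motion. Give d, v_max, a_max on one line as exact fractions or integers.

a_max = 36/6 = 6
d_a = ½·36·6 = 108; d_c = 36·14 = 504
d = 2·108 + 504 = 720
t_c = 14 > 0 ⇒ limit active, v_max = 36

d=720 v_max=36 a_max=6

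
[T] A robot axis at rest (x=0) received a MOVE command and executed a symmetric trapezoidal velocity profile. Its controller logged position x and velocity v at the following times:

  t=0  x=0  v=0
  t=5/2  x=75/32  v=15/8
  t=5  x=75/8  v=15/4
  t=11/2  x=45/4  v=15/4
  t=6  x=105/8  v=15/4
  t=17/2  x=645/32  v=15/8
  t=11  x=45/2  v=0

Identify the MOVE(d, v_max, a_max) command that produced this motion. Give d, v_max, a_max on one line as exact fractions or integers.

final state: t=11, x=45/2, v=0 → d = 45/2
a_max = (15/8−0)/(5/2−0) = 3/4
max v = 15/4 over t∈[5,6] → v_max = 15/4
check: 15/4·(5+1) = 45/2 ✓

d=45/2 v_max=15/4 a_max=3/4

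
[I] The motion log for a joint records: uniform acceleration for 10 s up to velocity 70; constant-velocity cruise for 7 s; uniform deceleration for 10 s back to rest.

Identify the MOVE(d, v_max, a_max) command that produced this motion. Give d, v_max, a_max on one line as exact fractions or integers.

a_max = 70/10 = 7
d_a = ½·70·10 = 350; d_c = 70·7 = 490
d = 2·350 + 490 = 1190
t_c = 7 > 0 ⇒ limit active, v_max = 70

d=1190 v_max=70 a_max=7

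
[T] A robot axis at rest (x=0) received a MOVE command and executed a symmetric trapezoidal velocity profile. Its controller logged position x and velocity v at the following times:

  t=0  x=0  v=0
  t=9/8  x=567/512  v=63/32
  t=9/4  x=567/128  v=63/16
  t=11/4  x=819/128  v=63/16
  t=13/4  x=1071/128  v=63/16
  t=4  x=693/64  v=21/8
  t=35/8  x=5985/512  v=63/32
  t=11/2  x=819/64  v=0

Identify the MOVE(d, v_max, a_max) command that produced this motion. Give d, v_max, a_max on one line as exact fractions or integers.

final state: t=11/2, x=819/64, v=0 → d = 819/64
a_max = (63/32−0)/(9/8−0) = 7/4
max v = 63/16 over t∈[9/4,13/4] → v_max = 63/16
check: 63/16·(9/4+1) = 819/64 ✓

d=819/64 v_max=63/16 a_max=7/4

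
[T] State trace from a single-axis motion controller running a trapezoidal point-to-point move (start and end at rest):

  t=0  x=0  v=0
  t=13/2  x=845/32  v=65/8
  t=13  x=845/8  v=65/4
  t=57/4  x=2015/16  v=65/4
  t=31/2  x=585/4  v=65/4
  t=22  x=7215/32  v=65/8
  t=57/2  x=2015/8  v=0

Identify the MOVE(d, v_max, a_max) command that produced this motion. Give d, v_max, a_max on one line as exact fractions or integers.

d=2015/8 v_max=65/4 a_max=5/4

final state: t=57/2, x=2015/8, v=0 → d = 2015/8
a_max = (65/8−0)/(13/2−0) = 5/4
max v = 65/4 over t∈[13,31/2] → v_max = 65/4
check: 65/4·(13+5/2) = 2015/8 ✓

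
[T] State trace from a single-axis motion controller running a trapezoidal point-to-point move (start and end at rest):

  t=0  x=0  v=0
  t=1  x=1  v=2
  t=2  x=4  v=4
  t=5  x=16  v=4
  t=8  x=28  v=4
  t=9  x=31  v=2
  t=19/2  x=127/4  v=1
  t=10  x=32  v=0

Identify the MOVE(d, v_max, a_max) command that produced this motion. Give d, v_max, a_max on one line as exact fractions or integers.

final state: t=10, x=32, v=0 → d = 32
a_max = (2−0)/(1−0) = 2
max v = 4 over t∈[2,8] → v_max = 4
check: 4·(2+6) = 32 ✓

d=32 v_max=4 a_max=2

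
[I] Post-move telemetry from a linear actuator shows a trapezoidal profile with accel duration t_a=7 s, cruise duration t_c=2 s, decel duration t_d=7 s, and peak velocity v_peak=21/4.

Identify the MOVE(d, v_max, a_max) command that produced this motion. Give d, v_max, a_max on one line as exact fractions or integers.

d=189/4 v_max=21/4 a_max=3/4

a_max = (21/4)/7 = 3/4
d_a = ½·21/4·7 = 147/8; d_c = 21/4·2 = 21/2
d = 2·147/8 + 21/2 = 189/4
t_c = 2 > 0 so v_max = 21/4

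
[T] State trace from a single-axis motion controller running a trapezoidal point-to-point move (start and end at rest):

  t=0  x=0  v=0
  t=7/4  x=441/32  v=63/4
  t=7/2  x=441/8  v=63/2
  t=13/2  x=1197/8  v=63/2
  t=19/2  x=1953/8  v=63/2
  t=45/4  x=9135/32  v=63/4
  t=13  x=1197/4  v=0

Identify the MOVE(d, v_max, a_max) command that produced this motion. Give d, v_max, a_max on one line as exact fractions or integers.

d=1197/4 v_max=63/2 a_max=9

final state: t=13, x=1197/4, v=0 → d = 1197/4
a_max = (63/4−0)/(7/4−0) = 9
max v = 63/2 over t∈[7/2,19/2] → v_max = 63/2
check: 63/2·(7/2+6) = 1197/4 ✓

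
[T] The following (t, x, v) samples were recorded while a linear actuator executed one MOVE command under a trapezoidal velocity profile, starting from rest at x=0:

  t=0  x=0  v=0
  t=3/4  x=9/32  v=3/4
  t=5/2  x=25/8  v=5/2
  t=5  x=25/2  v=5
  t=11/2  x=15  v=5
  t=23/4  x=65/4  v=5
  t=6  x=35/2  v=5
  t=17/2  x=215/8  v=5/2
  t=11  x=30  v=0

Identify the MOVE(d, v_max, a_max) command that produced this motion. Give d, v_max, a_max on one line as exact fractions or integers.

final state: t=11, x=30, v=0 → d = 30
a_max = (3/4−0)/(3/4−0) = 1
max v = 5 over t∈[5,6] → v_max = 5
check: 5·(5+1) = 30 ✓

d=30 v_max=5 a_max=1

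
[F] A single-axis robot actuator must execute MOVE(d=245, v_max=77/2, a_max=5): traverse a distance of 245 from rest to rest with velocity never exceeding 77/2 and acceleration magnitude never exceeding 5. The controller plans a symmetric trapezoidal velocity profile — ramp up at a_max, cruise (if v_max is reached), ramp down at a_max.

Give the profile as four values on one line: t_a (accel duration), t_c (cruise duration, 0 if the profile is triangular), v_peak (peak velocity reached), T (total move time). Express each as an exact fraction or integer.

t_a=7 t_c=0 v_peak=35 T=14

vₘ²/aₘ = (77/2)²/5 = 5929/20
245 < 5929/20 so t_c = 0
v_peak = √(245·5) = √1225 = 35
t_a = 35/5 = 7; t_c = 0
T = 2·7 = 14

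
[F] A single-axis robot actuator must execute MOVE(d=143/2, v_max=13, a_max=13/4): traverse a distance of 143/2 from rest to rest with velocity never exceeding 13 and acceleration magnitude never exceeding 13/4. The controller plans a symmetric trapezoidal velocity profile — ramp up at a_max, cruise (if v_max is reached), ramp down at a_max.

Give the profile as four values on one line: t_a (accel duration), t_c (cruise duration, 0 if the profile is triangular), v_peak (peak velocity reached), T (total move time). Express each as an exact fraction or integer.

v_max²/a_max = 13²/(13/4) = 52
143/2 ≥ 52 ⇒ cruise phase
t_a = 13/(13/4) = 4; v_peak = 13
d_cruise = 143/2 − 52 = 39/2; t_c = (39/2)/13 = 3/2
T = 2·4 + 3/2 = 19/2

t_a=4 t_c=3/2 v_peak=13 T=19/2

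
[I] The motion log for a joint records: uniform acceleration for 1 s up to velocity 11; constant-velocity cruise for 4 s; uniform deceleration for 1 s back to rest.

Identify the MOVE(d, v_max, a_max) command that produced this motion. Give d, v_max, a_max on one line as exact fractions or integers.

d=55 v_max=11 a_max=11

a_max = 11/1 = 11
d_a = ½·11·1 = 11/2; d_c = 11·4 = 44
d = 2·11/2 + 44 = 55
t_c = 4 > 0 → v_max = v_peak = 11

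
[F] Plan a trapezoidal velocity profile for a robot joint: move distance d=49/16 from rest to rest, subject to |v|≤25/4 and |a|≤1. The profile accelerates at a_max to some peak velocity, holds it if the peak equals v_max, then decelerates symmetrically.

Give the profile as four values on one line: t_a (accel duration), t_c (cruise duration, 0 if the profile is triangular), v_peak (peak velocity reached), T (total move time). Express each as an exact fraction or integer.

(v_max)²/a_max = (25/4)²/1 = 625/16
49/16 < 625/16 so t_c = 0
v_peak = √(49/16·1) = √(49/16) = 7/4
t_a = (7/4)/1 = 7/4; t_c = 0
T = 2·7/4 = 7/2

t_a=7/4 t_c=0 v_peak=7/4 T=7/2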